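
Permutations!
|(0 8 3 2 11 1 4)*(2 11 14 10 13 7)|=|(0 8 3 11 1 4)(2 14 10 13 7)|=30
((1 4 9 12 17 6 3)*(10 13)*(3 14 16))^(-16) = (1 9 17 14 3 4 12 6 16)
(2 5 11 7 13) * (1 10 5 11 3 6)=(1 10 5 3 6)(2 11 7 13)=[0, 10, 11, 6, 4, 3, 1, 13, 8, 9, 5, 7, 12, 2]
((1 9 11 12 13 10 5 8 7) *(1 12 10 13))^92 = (13)(1 5)(7 11)(8 9)(10 12)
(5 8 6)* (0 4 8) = (0 4 8 6 5) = [4, 1, 2, 3, 8, 0, 5, 7, 6]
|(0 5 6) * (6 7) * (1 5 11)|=|(0 11 1 5 7 6)|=6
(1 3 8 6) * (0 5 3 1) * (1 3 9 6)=[5, 3, 2, 8, 4, 9, 0, 7, 1, 6]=(0 5 9 6)(1 3 8)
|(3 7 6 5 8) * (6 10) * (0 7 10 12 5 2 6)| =14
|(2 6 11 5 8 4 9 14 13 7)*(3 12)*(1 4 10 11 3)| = 20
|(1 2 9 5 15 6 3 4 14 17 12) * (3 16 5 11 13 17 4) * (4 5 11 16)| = |(1 2 9 16 11 13 17 12)(4 14 5 15 6)| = 40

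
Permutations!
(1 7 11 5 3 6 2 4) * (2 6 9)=[0, 7, 4, 9, 1, 3, 6, 11, 8, 2, 10, 5]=(1 7 11 5 3 9 2 4)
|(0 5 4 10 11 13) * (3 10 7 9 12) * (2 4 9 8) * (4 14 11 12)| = 30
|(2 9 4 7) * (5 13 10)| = 12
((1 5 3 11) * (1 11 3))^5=(11)(1 5)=((11)(1 5))^5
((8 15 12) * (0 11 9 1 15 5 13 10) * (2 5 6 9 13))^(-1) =((0 11 13 10)(1 15 12 8 6 9)(2 5))^(-1) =(0 10 13 11)(1 9 6 8 12 15)(2 5)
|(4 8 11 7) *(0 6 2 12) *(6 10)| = 20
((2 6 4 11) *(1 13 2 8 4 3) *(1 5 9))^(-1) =((1 13 2 6 3 5 9)(4 11 8))^(-1) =(1 9 5 3 6 2 13)(4 8 11)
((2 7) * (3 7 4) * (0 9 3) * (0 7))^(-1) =(0 3 9)(2 7 4)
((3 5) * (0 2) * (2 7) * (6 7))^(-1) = ((0 6 7 2)(3 5))^(-1) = (0 2 7 6)(3 5)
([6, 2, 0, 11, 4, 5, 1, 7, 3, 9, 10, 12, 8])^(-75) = [6, 2, 0, 11, 4, 5, 1, 7, 3, 9, 10, 12, 8]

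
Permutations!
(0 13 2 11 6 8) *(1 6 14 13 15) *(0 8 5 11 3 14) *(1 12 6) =[15, 1, 3, 14, 4, 11, 5, 7, 8, 9, 10, 0, 6, 2, 13, 12] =(0 15 12 6 5 11)(2 3 14 13)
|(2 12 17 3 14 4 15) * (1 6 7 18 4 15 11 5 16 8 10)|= 30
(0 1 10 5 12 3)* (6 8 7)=[1, 10, 2, 0, 4, 12, 8, 6, 7, 9, 5, 11, 3]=(0 1 10 5 12 3)(6 8 7)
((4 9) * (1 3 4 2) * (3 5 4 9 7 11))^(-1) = ((1 5 4 7 11 3 9 2))^(-1) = (1 2 9 3 11 7 4 5)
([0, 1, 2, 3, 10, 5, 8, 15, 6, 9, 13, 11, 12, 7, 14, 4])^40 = [0, 1, 2, 3, 4, 5, 6, 7, 8, 9, 10, 11, 12, 13, 14, 15]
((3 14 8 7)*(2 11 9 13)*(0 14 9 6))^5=((0 14 8 7 3 9 13 2 11 6))^5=(0 9)(2 8)(3 6)(7 11)(13 14)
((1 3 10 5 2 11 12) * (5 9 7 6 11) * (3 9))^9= ((1 9 7 6 11 12)(2 5)(3 10))^9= (1 6)(2 5)(3 10)(7 12)(9 11)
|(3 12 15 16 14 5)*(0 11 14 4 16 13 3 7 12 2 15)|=|(0 11 14 5 7 12)(2 15 13 3)(4 16)|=12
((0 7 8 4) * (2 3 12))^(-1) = (0 4 8 7)(2 12 3)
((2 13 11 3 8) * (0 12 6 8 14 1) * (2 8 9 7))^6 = (0 13 12 11 6 3 9 14 7 1 2)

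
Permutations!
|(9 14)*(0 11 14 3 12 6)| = |(0 11 14 9 3 12 6)| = 7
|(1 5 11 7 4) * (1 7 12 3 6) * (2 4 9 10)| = 30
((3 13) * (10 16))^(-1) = ((3 13)(10 16))^(-1) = (3 13)(10 16)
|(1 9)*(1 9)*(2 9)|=|(2 9)|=2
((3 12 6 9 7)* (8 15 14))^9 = (15)(3 7 9 6 12)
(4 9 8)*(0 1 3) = (0 1 3)(4 9 8) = [1, 3, 2, 0, 9, 5, 6, 7, 4, 8]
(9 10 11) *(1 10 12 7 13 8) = (1 10 11 9 12 7 13 8) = [0, 10, 2, 3, 4, 5, 6, 13, 1, 12, 11, 9, 7, 8]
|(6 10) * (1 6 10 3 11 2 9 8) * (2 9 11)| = 7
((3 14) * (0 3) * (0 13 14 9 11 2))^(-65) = ((0 3 9 11 2)(13 14))^(-65) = (13 14)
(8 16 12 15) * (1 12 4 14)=[0, 12, 2, 3, 14, 5, 6, 7, 16, 9, 10, 11, 15, 13, 1, 8, 4]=(1 12 15 8 16 4 14)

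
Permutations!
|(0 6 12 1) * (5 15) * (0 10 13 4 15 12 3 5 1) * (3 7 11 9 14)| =|(0 6 7 11 9 14 3 5 12)(1 10 13 4 15)| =45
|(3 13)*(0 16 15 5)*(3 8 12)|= |(0 16 15 5)(3 13 8 12)|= 4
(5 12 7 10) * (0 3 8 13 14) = (0 3 8 13 14)(5 12 7 10) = [3, 1, 2, 8, 4, 12, 6, 10, 13, 9, 5, 11, 7, 14, 0]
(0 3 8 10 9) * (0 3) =(3 8 10 9) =[0, 1, 2, 8, 4, 5, 6, 7, 10, 3, 9]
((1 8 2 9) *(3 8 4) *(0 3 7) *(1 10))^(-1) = (0 7 4 1 10 9 2 8 3)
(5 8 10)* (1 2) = (1 2)(5 8 10) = [0, 2, 1, 3, 4, 8, 6, 7, 10, 9, 5]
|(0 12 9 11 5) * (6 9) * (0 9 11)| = |(0 12 6 11 5 9)| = 6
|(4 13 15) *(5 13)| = 4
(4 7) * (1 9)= [0, 9, 2, 3, 7, 5, 6, 4, 8, 1]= (1 9)(4 7)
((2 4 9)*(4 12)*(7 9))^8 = ((2 12 4 7 9))^8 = (2 7 12 9 4)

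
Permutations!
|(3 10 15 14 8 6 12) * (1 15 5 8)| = |(1 15 14)(3 10 5 8 6 12)| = 6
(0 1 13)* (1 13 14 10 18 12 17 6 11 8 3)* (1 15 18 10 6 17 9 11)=(0 13)(1 14 6)(3 15 18 12 9 11 8)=[13, 14, 2, 15, 4, 5, 1, 7, 3, 11, 10, 8, 9, 0, 6, 18, 16, 17, 12]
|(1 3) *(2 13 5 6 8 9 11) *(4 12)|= 14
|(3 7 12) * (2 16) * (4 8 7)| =|(2 16)(3 4 8 7 12)| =10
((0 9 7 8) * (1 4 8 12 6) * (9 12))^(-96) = (12)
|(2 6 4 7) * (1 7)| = |(1 7 2 6 4)| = 5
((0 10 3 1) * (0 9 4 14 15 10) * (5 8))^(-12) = ((1 9 4 14 15 10 3)(5 8))^(-12) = (1 4 15 3 9 14 10)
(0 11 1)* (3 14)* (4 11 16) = [16, 0, 2, 14, 11, 5, 6, 7, 8, 9, 10, 1, 12, 13, 3, 15, 4] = (0 16 4 11 1)(3 14)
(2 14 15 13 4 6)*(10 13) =(2 14 15 10 13 4 6) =[0, 1, 14, 3, 6, 5, 2, 7, 8, 9, 13, 11, 12, 4, 15, 10]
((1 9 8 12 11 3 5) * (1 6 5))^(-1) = (1 3 11 12 8 9)(5 6)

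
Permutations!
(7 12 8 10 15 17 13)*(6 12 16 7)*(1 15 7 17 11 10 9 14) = [0, 15, 2, 3, 4, 5, 12, 16, 9, 14, 7, 10, 8, 6, 1, 11, 17, 13] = (1 15 11 10 7 16 17 13 6 12 8 9 14)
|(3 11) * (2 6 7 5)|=|(2 6 7 5)(3 11)|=4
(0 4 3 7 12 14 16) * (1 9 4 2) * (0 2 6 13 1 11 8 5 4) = (0 6 13 1 9)(2 11 8 5 4 3 7 12 14 16) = [6, 9, 11, 7, 3, 4, 13, 12, 5, 0, 10, 8, 14, 1, 16, 15, 2]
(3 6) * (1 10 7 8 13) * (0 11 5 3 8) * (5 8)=[11, 10, 2, 6, 4, 3, 5, 0, 13, 9, 7, 8, 12, 1]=(0 11 8 13 1 10 7)(3 6 5)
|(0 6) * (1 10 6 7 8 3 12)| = |(0 7 8 3 12 1 10 6)| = 8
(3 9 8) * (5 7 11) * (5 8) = (3 9 5 7 11 8) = [0, 1, 2, 9, 4, 7, 6, 11, 3, 5, 10, 8]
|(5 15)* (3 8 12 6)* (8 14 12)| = |(3 14 12 6)(5 15)| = 4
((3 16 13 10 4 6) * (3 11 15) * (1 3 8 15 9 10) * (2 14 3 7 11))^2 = (1 11 10 6 14 16)(2 3 13 7 9 4) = ((1 7 11 9 10 4 6 2 14 3 16 13)(8 15))^2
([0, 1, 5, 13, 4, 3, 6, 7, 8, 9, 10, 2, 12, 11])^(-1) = (2 11 13 3 5)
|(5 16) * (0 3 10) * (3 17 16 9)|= 7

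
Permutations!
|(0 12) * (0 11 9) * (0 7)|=5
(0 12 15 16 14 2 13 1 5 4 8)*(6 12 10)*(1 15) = [10, 5, 13, 3, 8, 4, 12, 7, 0, 9, 6, 11, 1, 15, 2, 16, 14] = (0 10 6 12 1 5 4 8)(2 13 15 16 14)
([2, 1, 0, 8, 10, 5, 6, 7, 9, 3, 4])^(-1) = (0 2)(3 9 8)(4 10)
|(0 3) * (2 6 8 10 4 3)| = 7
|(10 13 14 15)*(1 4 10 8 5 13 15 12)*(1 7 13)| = 12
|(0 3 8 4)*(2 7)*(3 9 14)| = 6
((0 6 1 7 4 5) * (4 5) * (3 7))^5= (0 5 7 3 1 6)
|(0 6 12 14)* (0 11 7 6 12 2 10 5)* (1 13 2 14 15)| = 8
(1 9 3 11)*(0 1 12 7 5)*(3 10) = (0 1 9 10 3 11 12 7 5) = [1, 9, 2, 11, 4, 0, 6, 5, 8, 10, 3, 12, 7]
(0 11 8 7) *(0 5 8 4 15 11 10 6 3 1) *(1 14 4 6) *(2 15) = (0 10 1)(2 15 11 6 3 14 4)(5 8 7) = [10, 0, 15, 14, 2, 8, 3, 5, 7, 9, 1, 6, 12, 13, 4, 11]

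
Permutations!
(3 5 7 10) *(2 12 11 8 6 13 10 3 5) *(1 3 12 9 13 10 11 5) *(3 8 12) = (1 8 6 10)(2 9 13 11 12 5 7 3) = [0, 8, 9, 2, 4, 7, 10, 3, 6, 13, 1, 12, 5, 11]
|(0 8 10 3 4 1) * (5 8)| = |(0 5 8 10 3 4 1)| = 7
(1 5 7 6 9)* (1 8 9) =(1 5 7 6)(8 9) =[0, 5, 2, 3, 4, 7, 1, 6, 9, 8]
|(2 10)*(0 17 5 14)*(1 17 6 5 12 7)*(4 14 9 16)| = |(0 6 5 9 16 4 14)(1 17 12 7)(2 10)| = 28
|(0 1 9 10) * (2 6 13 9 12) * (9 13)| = 7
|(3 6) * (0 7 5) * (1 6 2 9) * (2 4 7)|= 9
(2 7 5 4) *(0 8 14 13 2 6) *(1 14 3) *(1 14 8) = (0 1 8 3 14 13 2 7 5 4 6) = [1, 8, 7, 14, 6, 4, 0, 5, 3, 9, 10, 11, 12, 2, 13]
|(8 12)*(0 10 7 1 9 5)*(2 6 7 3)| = 18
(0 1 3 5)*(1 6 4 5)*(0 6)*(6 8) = (1 3)(4 5 8 6) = [0, 3, 2, 1, 5, 8, 4, 7, 6]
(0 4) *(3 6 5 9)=(0 4)(3 6 5 9)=[4, 1, 2, 6, 0, 9, 5, 7, 8, 3]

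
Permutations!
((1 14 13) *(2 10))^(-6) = (14)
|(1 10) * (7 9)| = |(1 10)(7 9)| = 2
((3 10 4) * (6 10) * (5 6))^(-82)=(3 10 5 4 6)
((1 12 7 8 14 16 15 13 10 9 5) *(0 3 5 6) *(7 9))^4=(0 12 3 9 5 6 1)(7 15 8 13 14 10 16)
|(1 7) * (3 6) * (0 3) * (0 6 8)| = 6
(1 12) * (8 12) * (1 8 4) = (1 4)(8 12) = [0, 4, 2, 3, 1, 5, 6, 7, 12, 9, 10, 11, 8]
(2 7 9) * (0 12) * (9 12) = (0 9 2 7 12) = [9, 1, 7, 3, 4, 5, 6, 12, 8, 2, 10, 11, 0]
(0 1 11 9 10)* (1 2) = (0 2 1 11 9 10) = [2, 11, 1, 3, 4, 5, 6, 7, 8, 10, 0, 9]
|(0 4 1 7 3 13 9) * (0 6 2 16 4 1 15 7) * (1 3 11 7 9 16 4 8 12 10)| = 40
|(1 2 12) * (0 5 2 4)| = |(0 5 2 12 1 4)| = 6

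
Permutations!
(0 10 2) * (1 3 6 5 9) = (0 10 2)(1 3 6 5 9) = [10, 3, 0, 6, 4, 9, 5, 7, 8, 1, 2]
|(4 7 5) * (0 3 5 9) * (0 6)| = 7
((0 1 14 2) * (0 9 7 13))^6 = ((0 1 14 2 9 7 13))^6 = (0 13 7 9 2 14 1)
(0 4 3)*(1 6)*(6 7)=(0 4 3)(1 7 6)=[4, 7, 2, 0, 3, 5, 1, 6]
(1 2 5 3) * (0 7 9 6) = [7, 2, 5, 1, 4, 3, 0, 9, 8, 6] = (0 7 9 6)(1 2 5 3)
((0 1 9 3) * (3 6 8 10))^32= (0 8 1 10 9 3 6)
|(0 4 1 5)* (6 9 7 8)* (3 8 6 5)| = |(0 4 1 3 8 5)(6 9 7)| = 6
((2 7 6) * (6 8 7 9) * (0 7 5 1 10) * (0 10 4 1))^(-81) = ((10)(0 7 8 5)(1 4)(2 9 6))^(-81) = (10)(0 5 8 7)(1 4)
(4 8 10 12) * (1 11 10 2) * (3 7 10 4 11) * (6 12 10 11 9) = [0, 3, 1, 7, 8, 5, 12, 11, 2, 6, 10, 4, 9] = (1 3 7 11 4 8 2)(6 12 9)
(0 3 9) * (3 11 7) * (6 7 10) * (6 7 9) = (0 11 10 7 3 6 9) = [11, 1, 2, 6, 4, 5, 9, 3, 8, 0, 7, 10]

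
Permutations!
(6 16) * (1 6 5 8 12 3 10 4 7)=[0, 6, 2, 10, 7, 8, 16, 1, 12, 9, 4, 11, 3, 13, 14, 15, 5]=(1 6 16 5 8 12 3 10 4 7)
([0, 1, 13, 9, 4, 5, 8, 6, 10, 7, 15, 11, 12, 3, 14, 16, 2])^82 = (2 3 7 8 15)(6 10 16 13 9)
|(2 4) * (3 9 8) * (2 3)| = 5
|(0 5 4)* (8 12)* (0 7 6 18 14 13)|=|(0 5 4 7 6 18 14 13)(8 12)|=8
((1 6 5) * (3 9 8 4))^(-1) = ((1 6 5)(3 9 8 4))^(-1) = (1 5 6)(3 4 8 9)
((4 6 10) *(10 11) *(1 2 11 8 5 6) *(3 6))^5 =((1 2 11 10 4)(3 6 8 5))^5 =(11)(3 6 8 5)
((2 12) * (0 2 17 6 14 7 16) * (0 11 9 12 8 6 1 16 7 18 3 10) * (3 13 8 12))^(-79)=(0 2 12 17 1 16 11 9 3 10)(6 14 18 13 8)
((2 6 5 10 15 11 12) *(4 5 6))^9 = ((2 4 5 10 15 11 12))^9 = (2 5 15 12 4 10 11)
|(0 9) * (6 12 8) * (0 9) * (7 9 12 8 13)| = |(6 8)(7 9 12 13)| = 4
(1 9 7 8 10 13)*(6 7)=(1 9 6 7 8 10 13)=[0, 9, 2, 3, 4, 5, 7, 8, 10, 6, 13, 11, 12, 1]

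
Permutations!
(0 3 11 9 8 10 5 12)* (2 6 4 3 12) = (0 12)(2 6 4 3 11 9 8 10 5) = [12, 1, 6, 11, 3, 2, 4, 7, 10, 8, 5, 9, 0]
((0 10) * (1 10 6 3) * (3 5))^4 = ((0 6 5 3 1 10))^4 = (0 1 5)(3 6 10)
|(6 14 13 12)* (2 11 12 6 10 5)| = |(2 11 12 10 5)(6 14 13)| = 15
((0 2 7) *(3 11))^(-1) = ((0 2 7)(3 11))^(-1) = (0 7 2)(3 11)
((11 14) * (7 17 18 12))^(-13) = ((7 17 18 12)(11 14))^(-13) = (7 12 18 17)(11 14)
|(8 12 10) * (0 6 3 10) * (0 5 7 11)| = 9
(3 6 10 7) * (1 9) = (1 9)(3 6 10 7) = [0, 9, 2, 6, 4, 5, 10, 3, 8, 1, 7]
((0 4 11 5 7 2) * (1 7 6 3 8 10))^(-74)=(0 5 8 7 4 6 10 2 11 3 1)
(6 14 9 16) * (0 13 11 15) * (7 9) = [13, 1, 2, 3, 4, 5, 14, 9, 8, 16, 10, 15, 12, 11, 7, 0, 6] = (0 13 11 15)(6 14 7 9 16)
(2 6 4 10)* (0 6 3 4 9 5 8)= (0 6 9 5 8)(2 3 4 10)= [6, 1, 3, 4, 10, 8, 9, 7, 0, 5, 2]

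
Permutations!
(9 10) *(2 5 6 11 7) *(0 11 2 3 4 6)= [11, 1, 5, 4, 6, 0, 2, 3, 8, 10, 9, 7]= (0 11 7 3 4 6 2 5)(9 10)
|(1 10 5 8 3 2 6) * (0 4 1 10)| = |(0 4 1)(2 6 10 5 8 3)| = 6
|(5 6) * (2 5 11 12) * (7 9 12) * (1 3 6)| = |(1 3 6 11 7 9 12 2 5)| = 9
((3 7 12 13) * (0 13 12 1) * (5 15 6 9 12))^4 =(0 1 7 3 13)(5 12 9 6 15)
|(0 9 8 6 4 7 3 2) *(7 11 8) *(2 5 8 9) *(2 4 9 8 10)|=|(0 4 11 8 6 9 7 3 5 10 2)|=11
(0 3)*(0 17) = (0 3 17) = [3, 1, 2, 17, 4, 5, 6, 7, 8, 9, 10, 11, 12, 13, 14, 15, 16, 0]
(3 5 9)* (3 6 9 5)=[0, 1, 2, 3, 4, 5, 9, 7, 8, 6]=(6 9)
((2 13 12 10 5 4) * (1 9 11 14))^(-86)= (1 11)(2 5 12)(4 10 13)(9 14)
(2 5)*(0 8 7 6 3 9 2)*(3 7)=[8, 1, 5, 9, 4, 0, 7, 6, 3, 2]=(0 8 3 9 2 5)(6 7)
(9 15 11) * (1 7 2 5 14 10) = [0, 7, 5, 3, 4, 14, 6, 2, 8, 15, 1, 9, 12, 13, 10, 11] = (1 7 2 5 14 10)(9 15 11)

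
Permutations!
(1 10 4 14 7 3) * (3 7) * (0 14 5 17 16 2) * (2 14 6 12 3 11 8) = [6, 10, 0, 1, 5, 17, 12, 7, 2, 9, 4, 8, 3, 13, 11, 15, 14, 16] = (0 6 12 3 1 10 4 5 17 16 14 11 8 2)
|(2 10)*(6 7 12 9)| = 4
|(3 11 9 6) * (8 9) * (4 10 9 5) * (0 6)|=9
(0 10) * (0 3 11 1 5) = (0 10 3 11 1 5) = [10, 5, 2, 11, 4, 0, 6, 7, 8, 9, 3, 1]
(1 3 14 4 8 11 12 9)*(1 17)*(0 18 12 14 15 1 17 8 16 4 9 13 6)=[18, 3, 2, 15, 16, 5, 0, 7, 11, 8, 10, 14, 13, 6, 9, 1, 4, 17, 12]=(0 18 12 13 6)(1 3 15)(4 16)(8 11 14 9)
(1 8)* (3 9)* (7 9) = [0, 8, 2, 7, 4, 5, 6, 9, 1, 3] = (1 8)(3 7 9)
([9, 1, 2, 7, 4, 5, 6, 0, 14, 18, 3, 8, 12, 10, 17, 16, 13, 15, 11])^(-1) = (0 7 3 10 13 16 15 17 14 8 11 18 9)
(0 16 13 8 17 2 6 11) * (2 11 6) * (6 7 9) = (0 16 13 8 17 11)(6 7 9) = [16, 1, 2, 3, 4, 5, 7, 9, 17, 6, 10, 0, 12, 8, 14, 15, 13, 11]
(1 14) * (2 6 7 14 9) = (1 9 2 6 7 14) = [0, 9, 6, 3, 4, 5, 7, 14, 8, 2, 10, 11, 12, 13, 1]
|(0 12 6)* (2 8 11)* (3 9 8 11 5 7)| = 30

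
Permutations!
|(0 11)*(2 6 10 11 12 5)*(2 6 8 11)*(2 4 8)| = 8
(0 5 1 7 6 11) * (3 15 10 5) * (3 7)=[7, 3, 2, 15, 4, 1, 11, 6, 8, 9, 5, 0, 12, 13, 14, 10]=(0 7 6 11)(1 3 15 10 5)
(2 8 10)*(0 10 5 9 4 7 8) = [10, 1, 0, 3, 7, 9, 6, 8, 5, 4, 2] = (0 10 2)(4 7 8 5 9)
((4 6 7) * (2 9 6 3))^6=((2 9 6 7 4 3))^6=(9)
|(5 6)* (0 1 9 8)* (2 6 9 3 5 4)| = 6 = |(0 1 3 5 9 8)(2 6 4)|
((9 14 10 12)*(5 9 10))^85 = ((5 9 14)(10 12))^85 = (5 9 14)(10 12)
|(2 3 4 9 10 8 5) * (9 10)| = |(2 3 4 10 8 5)| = 6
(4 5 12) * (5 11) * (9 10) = (4 11 5 12)(9 10) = [0, 1, 2, 3, 11, 12, 6, 7, 8, 10, 9, 5, 4]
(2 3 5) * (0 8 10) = (0 8 10)(2 3 5) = [8, 1, 3, 5, 4, 2, 6, 7, 10, 9, 0]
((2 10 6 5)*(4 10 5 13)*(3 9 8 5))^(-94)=((2 3 9 8 5)(4 10 6 13))^(-94)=(2 3 9 8 5)(4 6)(10 13)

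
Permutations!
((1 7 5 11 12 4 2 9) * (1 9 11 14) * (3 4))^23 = ((1 7 5 14)(2 11 12 3 4))^23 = (1 14 5 7)(2 3 11 4 12)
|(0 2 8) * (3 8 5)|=|(0 2 5 3 8)|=5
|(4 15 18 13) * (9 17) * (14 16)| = 4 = |(4 15 18 13)(9 17)(14 16)|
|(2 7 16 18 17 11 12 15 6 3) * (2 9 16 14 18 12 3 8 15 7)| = 9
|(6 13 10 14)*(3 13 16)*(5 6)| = 7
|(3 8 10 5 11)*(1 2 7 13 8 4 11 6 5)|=|(1 2 7 13 8 10)(3 4 11)(5 6)|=6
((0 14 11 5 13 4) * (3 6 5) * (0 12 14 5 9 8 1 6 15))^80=((0 5 13 4 12 14 11 3 15)(1 6 9 8))^80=(0 15 3 11 14 12 4 13 5)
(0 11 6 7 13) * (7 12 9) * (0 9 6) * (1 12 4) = [11, 12, 2, 3, 1, 5, 4, 13, 8, 7, 10, 0, 6, 9] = (0 11)(1 12 6 4)(7 13 9)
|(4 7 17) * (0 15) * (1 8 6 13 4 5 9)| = 18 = |(0 15)(1 8 6 13 4 7 17 5 9)|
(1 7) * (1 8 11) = (1 7 8 11) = [0, 7, 2, 3, 4, 5, 6, 8, 11, 9, 10, 1]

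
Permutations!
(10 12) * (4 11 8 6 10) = (4 11 8 6 10 12) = [0, 1, 2, 3, 11, 5, 10, 7, 6, 9, 12, 8, 4]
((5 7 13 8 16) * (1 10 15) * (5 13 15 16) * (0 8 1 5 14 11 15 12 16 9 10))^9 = (0 13 12 5 11 8 1 16 7 15 14)(9 10)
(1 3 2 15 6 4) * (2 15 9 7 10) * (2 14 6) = [0, 3, 9, 15, 1, 5, 4, 10, 8, 7, 14, 11, 12, 13, 6, 2] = (1 3 15 2 9 7 10 14 6 4)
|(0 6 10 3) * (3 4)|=5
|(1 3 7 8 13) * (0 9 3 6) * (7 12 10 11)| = 11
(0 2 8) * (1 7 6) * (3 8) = (0 2 3 8)(1 7 6) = [2, 7, 3, 8, 4, 5, 1, 6, 0]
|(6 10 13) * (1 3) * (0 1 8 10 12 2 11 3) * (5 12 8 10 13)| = |(0 1)(2 11 3 10 5 12)(6 8 13)| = 6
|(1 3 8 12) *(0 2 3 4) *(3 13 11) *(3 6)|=|(0 2 13 11 6 3 8 12 1 4)|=10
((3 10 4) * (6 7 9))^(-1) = (3 4 10)(6 9 7)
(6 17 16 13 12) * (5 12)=[0, 1, 2, 3, 4, 12, 17, 7, 8, 9, 10, 11, 6, 5, 14, 15, 13, 16]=(5 12 6 17 16 13)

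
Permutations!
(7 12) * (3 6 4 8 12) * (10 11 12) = (3 6 4 8 10 11 12 7) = [0, 1, 2, 6, 8, 5, 4, 3, 10, 9, 11, 12, 7]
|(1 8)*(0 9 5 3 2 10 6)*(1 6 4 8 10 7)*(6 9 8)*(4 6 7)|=11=|(0 8 9 5 3 2 4 7 1 10 6)|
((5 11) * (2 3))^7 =(2 3)(5 11)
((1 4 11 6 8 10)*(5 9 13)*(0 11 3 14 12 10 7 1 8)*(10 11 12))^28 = ((0 12 11 6)(1 4 3 14 10 8 7)(5 9 13))^28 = (14)(5 9 13)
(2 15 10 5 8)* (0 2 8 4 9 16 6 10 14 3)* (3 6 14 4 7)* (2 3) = [3, 1, 15, 0, 9, 7, 10, 2, 8, 16, 5, 11, 12, 13, 6, 4, 14] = (0 3)(2 15 4 9 16 14 6 10 5 7)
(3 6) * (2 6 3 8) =(2 6 8) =[0, 1, 6, 3, 4, 5, 8, 7, 2]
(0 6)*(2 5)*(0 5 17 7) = (0 6 5 2 17 7) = [6, 1, 17, 3, 4, 2, 5, 0, 8, 9, 10, 11, 12, 13, 14, 15, 16, 7]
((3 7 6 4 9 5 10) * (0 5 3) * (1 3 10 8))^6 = (0 6 8 9 3)(1 10 7 5 4) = ((0 5 8 1 3 7 6 4 9 10))^6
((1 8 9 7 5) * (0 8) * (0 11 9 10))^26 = (0 10 8)(1 11 9 7 5)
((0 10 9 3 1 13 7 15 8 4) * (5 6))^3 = (0 3 7 4 9 13 8 10 1 15)(5 6)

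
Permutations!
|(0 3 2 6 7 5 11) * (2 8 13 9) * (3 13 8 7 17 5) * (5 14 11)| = 8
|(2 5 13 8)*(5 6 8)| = |(2 6 8)(5 13)| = 6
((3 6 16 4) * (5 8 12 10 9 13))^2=(3 16)(4 6)(5 12 9)(8 10 13)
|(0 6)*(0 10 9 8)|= 5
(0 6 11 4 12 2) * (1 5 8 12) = [6, 5, 0, 3, 1, 8, 11, 7, 12, 9, 10, 4, 2] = (0 6 11 4 1 5 8 12 2)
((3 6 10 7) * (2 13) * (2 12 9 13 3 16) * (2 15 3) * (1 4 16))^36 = (1 3)(4 6)(7 15)(10 16)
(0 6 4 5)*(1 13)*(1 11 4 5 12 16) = (0 6 5)(1 13 11 4 12 16) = [6, 13, 2, 3, 12, 0, 5, 7, 8, 9, 10, 4, 16, 11, 14, 15, 1]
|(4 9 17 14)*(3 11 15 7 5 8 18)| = 28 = |(3 11 15 7 5 8 18)(4 9 17 14)|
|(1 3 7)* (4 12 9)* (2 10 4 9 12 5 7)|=|(12)(1 3 2 10 4 5 7)|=7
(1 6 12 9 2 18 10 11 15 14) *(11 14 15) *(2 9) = (1 6 12 2 18 10 14) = [0, 6, 18, 3, 4, 5, 12, 7, 8, 9, 14, 11, 2, 13, 1, 15, 16, 17, 10]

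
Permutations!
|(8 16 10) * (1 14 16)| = |(1 14 16 10 8)| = 5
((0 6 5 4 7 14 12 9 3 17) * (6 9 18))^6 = ((0 9 3 17)(4 7 14 12 18 6 5))^6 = (0 3)(4 5 6 18 12 14 7)(9 17)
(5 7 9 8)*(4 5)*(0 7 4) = (0 7 9 8)(4 5) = [7, 1, 2, 3, 5, 4, 6, 9, 0, 8]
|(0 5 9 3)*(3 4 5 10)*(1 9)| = |(0 10 3)(1 9 4 5)| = 12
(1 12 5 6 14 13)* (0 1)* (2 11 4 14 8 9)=(0 1 12 5 6 8 9 2 11 4 14 13)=[1, 12, 11, 3, 14, 6, 8, 7, 9, 2, 10, 4, 5, 0, 13]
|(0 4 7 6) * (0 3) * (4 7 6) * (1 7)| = 6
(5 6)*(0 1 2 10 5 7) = (0 1 2 10 5 6 7) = [1, 2, 10, 3, 4, 6, 7, 0, 8, 9, 5]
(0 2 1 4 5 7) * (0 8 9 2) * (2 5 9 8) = (1 4 9 5 7 2) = [0, 4, 1, 3, 9, 7, 6, 2, 8, 5]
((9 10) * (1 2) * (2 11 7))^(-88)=(11)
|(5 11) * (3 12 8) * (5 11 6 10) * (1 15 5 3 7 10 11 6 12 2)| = |(1 15 5 12 8 7 10 3 2)(6 11)| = 18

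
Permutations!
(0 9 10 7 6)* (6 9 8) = (0 8 6)(7 9 10) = [8, 1, 2, 3, 4, 5, 0, 9, 6, 10, 7]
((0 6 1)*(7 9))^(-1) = ((0 6 1)(7 9))^(-1) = (0 1 6)(7 9)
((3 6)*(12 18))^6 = ((3 6)(12 18))^6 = (18)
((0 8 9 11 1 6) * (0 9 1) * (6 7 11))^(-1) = (0 11 7 1 8)(6 9)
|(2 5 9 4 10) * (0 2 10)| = |(10)(0 2 5 9 4)| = 5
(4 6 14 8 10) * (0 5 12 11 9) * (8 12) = (0 5 8 10 4 6 14 12 11 9) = [5, 1, 2, 3, 6, 8, 14, 7, 10, 0, 4, 9, 11, 13, 12]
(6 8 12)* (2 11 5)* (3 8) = (2 11 5)(3 8 12 6) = [0, 1, 11, 8, 4, 2, 3, 7, 12, 9, 10, 5, 6]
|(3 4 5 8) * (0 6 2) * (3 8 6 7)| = |(8)(0 7 3 4 5 6 2)| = 7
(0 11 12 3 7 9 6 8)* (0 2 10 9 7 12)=[11, 1, 10, 12, 4, 5, 8, 7, 2, 6, 9, 0, 3]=(0 11)(2 10 9 6 8)(3 12)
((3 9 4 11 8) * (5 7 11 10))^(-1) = (3 8 11 7 5 10 4 9)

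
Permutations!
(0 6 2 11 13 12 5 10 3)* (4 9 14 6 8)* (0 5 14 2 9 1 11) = [8, 11, 0, 5, 1, 10, 9, 7, 4, 2, 3, 13, 14, 12, 6] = (0 8 4 1 11 13 12 14 6 9 2)(3 5 10)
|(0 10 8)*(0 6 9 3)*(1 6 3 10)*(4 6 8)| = 4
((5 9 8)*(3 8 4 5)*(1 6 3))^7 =(1 8 3 6)(4 5 9)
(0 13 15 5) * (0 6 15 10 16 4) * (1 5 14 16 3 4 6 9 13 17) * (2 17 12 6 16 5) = (0 12 6 15 14 5 9 13 10 3 4)(1 2 17) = [12, 2, 17, 4, 0, 9, 15, 7, 8, 13, 3, 11, 6, 10, 5, 14, 16, 1]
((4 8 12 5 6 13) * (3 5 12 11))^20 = (3 11 8 4 13 6 5)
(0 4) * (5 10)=(0 4)(5 10)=[4, 1, 2, 3, 0, 10, 6, 7, 8, 9, 5]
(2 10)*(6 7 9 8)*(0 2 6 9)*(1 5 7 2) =[1, 5, 10, 3, 4, 7, 2, 0, 9, 8, 6] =(0 1 5 7)(2 10 6)(8 9)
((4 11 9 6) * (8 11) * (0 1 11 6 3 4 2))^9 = (11) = ((0 1 11 9 3 4 8 6 2))^9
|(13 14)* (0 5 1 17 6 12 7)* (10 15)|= 14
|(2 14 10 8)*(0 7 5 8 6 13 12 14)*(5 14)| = |(0 7 14 10 6 13 12 5 8 2)| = 10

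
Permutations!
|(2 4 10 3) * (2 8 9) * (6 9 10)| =12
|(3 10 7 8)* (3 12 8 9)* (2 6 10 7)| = |(2 6 10)(3 7 9)(8 12)| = 6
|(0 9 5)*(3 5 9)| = 3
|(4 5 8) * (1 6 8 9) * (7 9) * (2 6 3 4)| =|(1 3 4 5 7 9)(2 6 8)| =6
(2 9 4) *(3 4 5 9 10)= (2 10 3 4)(5 9)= [0, 1, 10, 4, 2, 9, 6, 7, 8, 5, 3]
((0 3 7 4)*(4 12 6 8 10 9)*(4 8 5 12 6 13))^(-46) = (0 7 5 13)(3 6 12 4)(8 9 10)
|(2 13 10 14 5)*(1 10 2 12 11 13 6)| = |(1 10 14 5 12 11 13 2 6)| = 9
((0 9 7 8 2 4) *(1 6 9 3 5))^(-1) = (0 4 2 8 7 9 6 1 5 3)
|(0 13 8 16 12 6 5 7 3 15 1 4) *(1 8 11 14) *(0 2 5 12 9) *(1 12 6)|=15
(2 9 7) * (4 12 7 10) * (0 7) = (0 7 2 9 10 4 12) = [7, 1, 9, 3, 12, 5, 6, 2, 8, 10, 4, 11, 0]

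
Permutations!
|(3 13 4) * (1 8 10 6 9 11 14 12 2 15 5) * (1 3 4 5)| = |(1 8 10 6 9 11 14 12 2 15)(3 13 5)| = 30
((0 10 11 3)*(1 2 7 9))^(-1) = (0 3 11 10)(1 9 7 2)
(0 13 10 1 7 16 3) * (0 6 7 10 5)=(0 13 5)(1 10)(3 6 7 16)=[13, 10, 2, 6, 4, 0, 7, 16, 8, 9, 1, 11, 12, 5, 14, 15, 3]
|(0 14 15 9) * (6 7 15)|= 6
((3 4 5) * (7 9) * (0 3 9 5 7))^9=((0 3 4 7 5 9))^9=(0 7)(3 5)(4 9)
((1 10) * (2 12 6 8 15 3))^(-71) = (1 10)(2 12 6 8 15 3)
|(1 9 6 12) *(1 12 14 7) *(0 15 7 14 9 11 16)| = 6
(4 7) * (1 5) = (1 5)(4 7) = [0, 5, 2, 3, 7, 1, 6, 4]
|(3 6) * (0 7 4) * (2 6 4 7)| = 5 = |(7)(0 2 6 3 4)|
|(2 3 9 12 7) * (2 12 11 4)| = 10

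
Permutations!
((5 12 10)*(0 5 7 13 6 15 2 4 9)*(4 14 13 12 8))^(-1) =(0 9 4 8 5)(2 15 6 13 14)(7 10 12)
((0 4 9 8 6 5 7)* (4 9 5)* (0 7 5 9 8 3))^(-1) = ((0 8 6 4 9 3))^(-1) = (0 3 9 4 6 8)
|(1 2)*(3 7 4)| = 6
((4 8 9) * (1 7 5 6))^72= (9)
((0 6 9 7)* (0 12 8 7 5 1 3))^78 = (12)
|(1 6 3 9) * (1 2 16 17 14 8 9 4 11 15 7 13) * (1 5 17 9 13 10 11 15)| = 120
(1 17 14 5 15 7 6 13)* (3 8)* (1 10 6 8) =(1 17 14 5 15 7 8 3)(6 13 10) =[0, 17, 2, 1, 4, 15, 13, 8, 3, 9, 6, 11, 12, 10, 5, 7, 16, 14]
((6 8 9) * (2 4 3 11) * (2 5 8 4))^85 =((3 11 5 8 9 6 4))^85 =(3 11 5 8 9 6 4)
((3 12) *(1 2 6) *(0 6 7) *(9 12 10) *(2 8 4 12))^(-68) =(0 2 10 12 8 6 7 9 3 4 1)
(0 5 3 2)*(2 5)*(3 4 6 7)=(0 2)(3 5 4 6 7)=[2, 1, 0, 5, 6, 4, 7, 3]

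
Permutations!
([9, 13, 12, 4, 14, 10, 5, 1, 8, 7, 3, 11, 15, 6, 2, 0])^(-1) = (0 15 12 2 14 4 3 10 5 6 13 1 7 9)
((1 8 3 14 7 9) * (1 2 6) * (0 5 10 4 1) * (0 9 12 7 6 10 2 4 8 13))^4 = ((0 5 2 10 8 3 14 6 9 4 1 13)(7 12))^4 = (0 8 9)(1 2 14)(3 4 5)(6 13 10)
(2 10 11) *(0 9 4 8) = (0 9 4 8)(2 10 11) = [9, 1, 10, 3, 8, 5, 6, 7, 0, 4, 11, 2]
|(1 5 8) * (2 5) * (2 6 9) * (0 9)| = 7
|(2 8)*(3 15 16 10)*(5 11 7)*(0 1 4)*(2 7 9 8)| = 60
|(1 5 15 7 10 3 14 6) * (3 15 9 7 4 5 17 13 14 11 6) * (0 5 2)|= |(0 5 9 7 10 15 4 2)(1 17 13 14 3 11 6)|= 56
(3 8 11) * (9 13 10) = (3 8 11)(9 13 10) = [0, 1, 2, 8, 4, 5, 6, 7, 11, 13, 9, 3, 12, 10]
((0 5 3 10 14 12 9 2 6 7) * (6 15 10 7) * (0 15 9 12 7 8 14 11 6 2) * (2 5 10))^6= ((0 10 11 6 5 3 8 14 7 15 2 9))^6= (0 8)(2 5)(3 9)(6 15)(7 11)(10 14)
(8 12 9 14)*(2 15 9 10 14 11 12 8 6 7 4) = (2 15 9 11 12 10 14 6 7 4) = [0, 1, 15, 3, 2, 5, 7, 4, 8, 11, 14, 12, 10, 13, 6, 9]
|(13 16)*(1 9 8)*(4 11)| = |(1 9 8)(4 11)(13 16)| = 6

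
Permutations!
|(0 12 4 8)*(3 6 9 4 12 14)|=|(0 14 3 6 9 4 8)|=7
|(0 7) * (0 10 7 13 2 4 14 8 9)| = 14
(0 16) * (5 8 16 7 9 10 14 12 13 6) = [7, 1, 2, 3, 4, 8, 5, 9, 16, 10, 14, 11, 13, 6, 12, 15, 0] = (0 7 9 10 14 12 13 6 5 8 16)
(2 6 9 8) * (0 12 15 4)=(0 12 15 4)(2 6 9 8)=[12, 1, 6, 3, 0, 5, 9, 7, 2, 8, 10, 11, 15, 13, 14, 4]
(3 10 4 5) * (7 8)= (3 10 4 5)(7 8)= [0, 1, 2, 10, 5, 3, 6, 8, 7, 9, 4]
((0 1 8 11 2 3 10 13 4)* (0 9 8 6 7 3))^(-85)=(0 2 11 8 9 4 13 10 3 7 6 1)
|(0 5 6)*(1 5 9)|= |(0 9 1 5 6)|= 5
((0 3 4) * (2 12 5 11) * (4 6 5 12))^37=(12)(0 6 11 4 3 5 2)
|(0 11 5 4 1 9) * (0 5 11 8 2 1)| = 7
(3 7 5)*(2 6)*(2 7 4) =(2 6 7 5 3 4) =[0, 1, 6, 4, 2, 3, 7, 5]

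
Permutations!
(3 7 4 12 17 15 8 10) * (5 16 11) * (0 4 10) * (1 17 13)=(0 4 12 13 1 17 15 8)(3 7 10)(5 16 11)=[4, 17, 2, 7, 12, 16, 6, 10, 0, 9, 3, 5, 13, 1, 14, 8, 11, 15]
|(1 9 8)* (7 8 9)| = |(9)(1 7 8)| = 3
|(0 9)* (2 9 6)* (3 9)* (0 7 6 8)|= 10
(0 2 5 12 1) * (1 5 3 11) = (0 2 3 11 1)(5 12) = [2, 0, 3, 11, 4, 12, 6, 7, 8, 9, 10, 1, 5]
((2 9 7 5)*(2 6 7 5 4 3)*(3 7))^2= (2 5 3 9 6)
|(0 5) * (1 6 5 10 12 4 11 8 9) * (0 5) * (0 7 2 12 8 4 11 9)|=24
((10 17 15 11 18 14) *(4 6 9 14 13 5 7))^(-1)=((4 6 9 14 10 17 15 11 18 13 5 7))^(-1)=(4 7 5 13 18 11 15 17 10 14 9 6)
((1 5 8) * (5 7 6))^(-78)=(1 6 8 7 5)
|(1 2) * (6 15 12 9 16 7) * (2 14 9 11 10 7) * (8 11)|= |(1 14 9 16 2)(6 15 12 8 11 10 7)|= 35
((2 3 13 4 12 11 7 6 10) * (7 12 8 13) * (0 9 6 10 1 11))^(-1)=(0 12 11 1 6 9)(2 10 7 3)(4 13 8)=((0 9 6 1 11 12)(2 3 7 10)(4 8 13))^(-1)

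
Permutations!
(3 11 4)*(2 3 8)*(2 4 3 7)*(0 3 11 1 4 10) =(11)(0 3 1 4 8 10)(2 7) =[3, 4, 7, 1, 8, 5, 6, 2, 10, 9, 0, 11]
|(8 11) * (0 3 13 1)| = 4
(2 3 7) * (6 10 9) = [0, 1, 3, 7, 4, 5, 10, 2, 8, 6, 9] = (2 3 7)(6 10 9)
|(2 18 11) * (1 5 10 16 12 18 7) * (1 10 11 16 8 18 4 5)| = |(2 7 10 8 18 16 12 4 5 11)| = 10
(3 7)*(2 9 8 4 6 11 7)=(2 9 8 4 6 11 7 3)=[0, 1, 9, 2, 6, 5, 11, 3, 4, 8, 10, 7]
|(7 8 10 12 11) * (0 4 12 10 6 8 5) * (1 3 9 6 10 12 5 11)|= |(0 4 5)(1 3 9 6 8 10 12)(7 11)|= 42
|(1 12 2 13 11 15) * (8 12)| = |(1 8 12 2 13 11 15)| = 7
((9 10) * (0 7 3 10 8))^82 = (0 9 3)(7 8 10)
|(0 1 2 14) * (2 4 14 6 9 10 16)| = 20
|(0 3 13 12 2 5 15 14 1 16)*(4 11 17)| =30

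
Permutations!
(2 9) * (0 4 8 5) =(0 4 8 5)(2 9) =[4, 1, 9, 3, 8, 0, 6, 7, 5, 2]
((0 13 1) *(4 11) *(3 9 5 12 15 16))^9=(3 12)(4 11)(5 16)(9 15)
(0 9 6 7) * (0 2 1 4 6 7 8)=(0 9 7 2 1 4 6 8)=[9, 4, 1, 3, 6, 5, 8, 2, 0, 7]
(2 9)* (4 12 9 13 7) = (2 13 7 4 12 9) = [0, 1, 13, 3, 12, 5, 6, 4, 8, 2, 10, 11, 9, 7]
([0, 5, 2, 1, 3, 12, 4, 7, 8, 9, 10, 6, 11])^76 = [0, 3, 2, 4, 6, 1, 11, 7, 8, 9, 10, 12, 5]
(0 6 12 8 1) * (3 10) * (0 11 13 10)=(0 6 12 8 1 11 13 10 3)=[6, 11, 2, 0, 4, 5, 12, 7, 1, 9, 3, 13, 8, 10]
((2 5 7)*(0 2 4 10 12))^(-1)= (0 12 10 4 7 5 2)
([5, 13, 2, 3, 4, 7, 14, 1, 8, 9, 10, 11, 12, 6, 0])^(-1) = [14, 7, 2, 3, 4, 0, 13, 5, 8, 9, 10, 11, 12, 1, 6]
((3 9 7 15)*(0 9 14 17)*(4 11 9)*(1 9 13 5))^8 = (0 15 5)(1 4 3)(7 13 17)(9 11 14)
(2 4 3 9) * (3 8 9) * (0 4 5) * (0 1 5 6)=[4, 5, 6, 3, 8, 1, 0, 7, 9, 2]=(0 4 8 9 2 6)(1 5)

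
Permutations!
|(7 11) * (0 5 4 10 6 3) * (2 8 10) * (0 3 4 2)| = |(0 5 2 8 10 6 4)(7 11)| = 14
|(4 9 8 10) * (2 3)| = |(2 3)(4 9 8 10)| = 4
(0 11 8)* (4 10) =(0 11 8)(4 10) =[11, 1, 2, 3, 10, 5, 6, 7, 0, 9, 4, 8]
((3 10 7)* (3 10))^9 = ((7 10))^9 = (7 10)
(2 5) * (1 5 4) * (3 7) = (1 5 2 4)(3 7) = [0, 5, 4, 7, 1, 2, 6, 3]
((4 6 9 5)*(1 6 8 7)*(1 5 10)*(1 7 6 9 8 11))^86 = ((1 9 10 7 5 4 11)(6 8))^86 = (1 10 5 11 9 7 4)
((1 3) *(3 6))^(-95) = ((1 6 3))^(-95) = (1 6 3)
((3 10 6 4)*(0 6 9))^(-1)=(0 9 10 3 4 6)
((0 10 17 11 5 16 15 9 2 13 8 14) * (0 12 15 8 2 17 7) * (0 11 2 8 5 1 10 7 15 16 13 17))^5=(0 15 1 7 9 10 11)(2 17)(5 16 12 14 8 13)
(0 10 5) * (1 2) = (0 10 5)(1 2) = [10, 2, 1, 3, 4, 0, 6, 7, 8, 9, 5]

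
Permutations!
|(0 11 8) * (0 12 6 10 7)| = |(0 11 8 12 6 10 7)| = 7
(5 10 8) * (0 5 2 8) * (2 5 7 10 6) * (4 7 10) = (0 10)(2 8 5 6)(4 7) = [10, 1, 8, 3, 7, 6, 2, 4, 5, 9, 0]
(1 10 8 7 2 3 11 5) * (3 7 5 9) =(1 10 8 5)(2 7)(3 11 9) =[0, 10, 7, 11, 4, 1, 6, 2, 5, 3, 8, 9]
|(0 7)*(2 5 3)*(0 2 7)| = 4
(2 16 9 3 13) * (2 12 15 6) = (2 16 9 3 13 12 15 6) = [0, 1, 16, 13, 4, 5, 2, 7, 8, 3, 10, 11, 15, 12, 14, 6, 9]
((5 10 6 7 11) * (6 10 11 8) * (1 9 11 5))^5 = ((1 9 11)(6 7 8))^5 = (1 11 9)(6 8 7)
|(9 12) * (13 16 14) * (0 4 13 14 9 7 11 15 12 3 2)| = 28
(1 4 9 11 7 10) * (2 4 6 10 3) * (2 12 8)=(1 6 10)(2 4 9 11 7 3 12 8)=[0, 6, 4, 12, 9, 5, 10, 3, 2, 11, 1, 7, 8]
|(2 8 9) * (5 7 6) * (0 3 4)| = 3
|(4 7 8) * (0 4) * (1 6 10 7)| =7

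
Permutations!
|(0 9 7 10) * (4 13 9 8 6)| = 8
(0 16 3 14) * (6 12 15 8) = (0 16 3 14)(6 12 15 8) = [16, 1, 2, 14, 4, 5, 12, 7, 6, 9, 10, 11, 15, 13, 0, 8, 3]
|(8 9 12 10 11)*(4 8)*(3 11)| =7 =|(3 11 4 8 9 12 10)|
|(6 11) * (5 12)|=2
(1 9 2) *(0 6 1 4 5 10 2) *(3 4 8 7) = (0 6 1 9)(2 8 7 3 4 5 10) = [6, 9, 8, 4, 5, 10, 1, 3, 7, 0, 2]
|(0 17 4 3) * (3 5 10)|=|(0 17 4 5 10 3)|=6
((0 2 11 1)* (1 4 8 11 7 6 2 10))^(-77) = (0 10 1)(2 7 6)(4 8 11)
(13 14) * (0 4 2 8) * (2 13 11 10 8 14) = [4, 1, 14, 3, 13, 5, 6, 7, 0, 9, 8, 10, 12, 2, 11] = (0 4 13 2 14 11 10 8)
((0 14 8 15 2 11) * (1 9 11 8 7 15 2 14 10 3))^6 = (15)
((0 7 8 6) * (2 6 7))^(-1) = ((0 2 6)(7 8))^(-1) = (0 6 2)(7 8)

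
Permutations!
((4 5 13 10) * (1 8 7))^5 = (1 7 8)(4 5 13 10)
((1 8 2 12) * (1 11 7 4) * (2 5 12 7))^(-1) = (1 4 7 2 11 12 5 8)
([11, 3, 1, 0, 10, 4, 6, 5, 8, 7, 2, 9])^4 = (0 5 1 9 10)(2 11 4 3 7)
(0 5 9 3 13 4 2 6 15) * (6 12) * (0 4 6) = [5, 1, 12, 13, 2, 9, 15, 7, 8, 3, 10, 11, 0, 6, 14, 4] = (0 5 9 3 13 6 15 4 2 12)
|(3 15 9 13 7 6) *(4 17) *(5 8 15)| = |(3 5 8 15 9 13 7 6)(4 17)| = 8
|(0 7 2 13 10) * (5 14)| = 10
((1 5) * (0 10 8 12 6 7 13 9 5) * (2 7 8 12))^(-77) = (13)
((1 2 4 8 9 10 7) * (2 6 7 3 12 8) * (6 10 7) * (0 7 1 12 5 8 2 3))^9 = (0 1 8 3 2 7 10 9 5 4 12)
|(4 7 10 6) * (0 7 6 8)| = 4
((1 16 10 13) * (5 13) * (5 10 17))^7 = (1 17 13 16 5)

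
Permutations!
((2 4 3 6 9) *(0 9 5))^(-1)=(0 5 6 3 4 2 9)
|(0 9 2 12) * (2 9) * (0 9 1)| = 5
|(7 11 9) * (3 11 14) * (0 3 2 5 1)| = 9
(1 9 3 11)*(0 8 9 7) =(0 8 9 3 11 1 7) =[8, 7, 2, 11, 4, 5, 6, 0, 9, 3, 10, 1]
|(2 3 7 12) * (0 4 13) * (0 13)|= |(13)(0 4)(2 3 7 12)|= 4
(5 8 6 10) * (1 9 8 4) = [0, 9, 2, 3, 1, 4, 10, 7, 6, 8, 5] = (1 9 8 6 10 5 4)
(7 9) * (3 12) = [0, 1, 2, 12, 4, 5, 6, 9, 8, 7, 10, 11, 3] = (3 12)(7 9)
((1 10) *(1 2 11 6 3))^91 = ((1 10 2 11 6 3))^91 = (1 10 2 11 6 3)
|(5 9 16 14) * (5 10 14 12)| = |(5 9 16 12)(10 14)| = 4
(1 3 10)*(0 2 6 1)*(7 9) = (0 2 6 1 3 10)(7 9) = [2, 3, 6, 10, 4, 5, 1, 9, 8, 7, 0]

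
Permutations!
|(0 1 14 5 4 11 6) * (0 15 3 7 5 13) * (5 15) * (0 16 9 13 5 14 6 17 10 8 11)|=12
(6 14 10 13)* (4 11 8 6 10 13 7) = (4 11 8 6 14 13 10 7) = [0, 1, 2, 3, 11, 5, 14, 4, 6, 9, 7, 8, 12, 10, 13]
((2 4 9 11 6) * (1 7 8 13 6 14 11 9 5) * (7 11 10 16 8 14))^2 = (1 7 10 8 6 4)(2 5 11 14 16 13)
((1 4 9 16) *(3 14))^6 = (1 9)(4 16)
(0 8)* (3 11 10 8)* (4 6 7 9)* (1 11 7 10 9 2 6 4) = (0 3 7 2 6 10 8)(1 11 9) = [3, 11, 6, 7, 4, 5, 10, 2, 0, 1, 8, 9]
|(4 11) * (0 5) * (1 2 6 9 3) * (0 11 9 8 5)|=9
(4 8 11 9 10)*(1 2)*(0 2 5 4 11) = (0 2 1 5 4 8)(9 10 11) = [2, 5, 1, 3, 8, 4, 6, 7, 0, 10, 11, 9]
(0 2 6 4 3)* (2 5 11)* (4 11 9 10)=[5, 1, 6, 0, 3, 9, 11, 7, 8, 10, 4, 2]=(0 5 9 10 4 3)(2 6 11)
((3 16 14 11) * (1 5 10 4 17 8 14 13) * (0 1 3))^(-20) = (0 14 17 10 1 11 8 4 5)(3 16 13)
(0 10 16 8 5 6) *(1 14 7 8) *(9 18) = (0 10 16 1 14 7 8 5 6)(9 18) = [10, 14, 2, 3, 4, 6, 0, 8, 5, 18, 16, 11, 12, 13, 7, 15, 1, 17, 9]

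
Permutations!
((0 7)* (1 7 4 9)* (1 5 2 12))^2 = (0 9 2 1)(4 5 12 7) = ((0 4 9 5 2 12 1 7))^2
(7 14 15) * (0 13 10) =[13, 1, 2, 3, 4, 5, 6, 14, 8, 9, 0, 11, 12, 10, 15, 7] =(0 13 10)(7 14 15)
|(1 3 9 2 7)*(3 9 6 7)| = 6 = |(1 9 2 3 6 7)|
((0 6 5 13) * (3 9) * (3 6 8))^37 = ((0 8 3 9 6 5 13))^37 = (0 3 6 13 8 9 5)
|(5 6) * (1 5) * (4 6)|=|(1 5 4 6)|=4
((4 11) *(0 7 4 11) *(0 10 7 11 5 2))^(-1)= (0 2 5 11)(4 7 10)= ((0 11 5 2)(4 10 7))^(-1)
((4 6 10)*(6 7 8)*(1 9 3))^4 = (1 9 3)(4 10 6 8 7)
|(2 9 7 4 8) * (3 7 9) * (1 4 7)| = 5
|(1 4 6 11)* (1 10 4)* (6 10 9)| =6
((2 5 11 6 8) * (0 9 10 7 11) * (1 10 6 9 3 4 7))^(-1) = ((0 3 4 7 11 9 6 8 2 5)(1 10))^(-1) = (0 5 2 8 6 9 11 7 4 3)(1 10)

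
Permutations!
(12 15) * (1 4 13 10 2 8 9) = [0, 4, 8, 3, 13, 5, 6, 7, 9, 1, 2, 11, 15, 10, 14, 12] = (1 4 13 10 2 8 9)(12 15)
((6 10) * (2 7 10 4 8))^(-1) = ((2 7 10 6 4 8))^(-1) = (2 8 4 6 10 7)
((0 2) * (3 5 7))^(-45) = (7)(0 2)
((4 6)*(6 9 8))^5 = (4 9 8 6)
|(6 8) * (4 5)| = |(4 5)(6 8)| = 2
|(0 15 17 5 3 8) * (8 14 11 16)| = |(0 15 17 5 3 14 11 16 8)| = 9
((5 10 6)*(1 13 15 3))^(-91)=((1 13 15 3)(5 10 6))^(-91)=(1 13 15 3)(5 6 10)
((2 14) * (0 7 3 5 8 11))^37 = (0 7 3 5 8 11)(2 14)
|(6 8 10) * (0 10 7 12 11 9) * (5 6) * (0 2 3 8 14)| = 35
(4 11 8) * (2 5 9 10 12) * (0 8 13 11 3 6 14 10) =(0 8 4 3 6 14 10 12 2 5 9)(11 13) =[8, 1, 5, 6, 3, 9, 14, 7, 4, 0, 12, 13, 2, 11, 10]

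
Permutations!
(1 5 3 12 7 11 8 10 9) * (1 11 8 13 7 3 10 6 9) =(1 5 10)(3 12)(6 9 11 13 7 8) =[0, 5, 2, 12, 4, 10, 9, 8, 6, 11, 1, 13, 3, 7]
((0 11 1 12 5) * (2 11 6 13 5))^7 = (0 5 13 6)(1 11 2 12) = ((0 6 13 5)(1 12 2 11))^7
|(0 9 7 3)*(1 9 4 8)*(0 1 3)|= 7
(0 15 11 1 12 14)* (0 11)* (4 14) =(0 15)(1 12 4 14 11) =[15, 12, 2, 3, 14, 5, 6, 7, 8, 9, 10, 1, 4, 13, 11, 0]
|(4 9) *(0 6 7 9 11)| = 6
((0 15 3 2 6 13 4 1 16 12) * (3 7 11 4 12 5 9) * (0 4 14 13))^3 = (0 11 12 16 3)(1 9 6 7 13)(2 15 14 4 5)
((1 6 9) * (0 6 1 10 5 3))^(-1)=((0 6 9 10 5 3))^(-1)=(0 3 5 10 9 6)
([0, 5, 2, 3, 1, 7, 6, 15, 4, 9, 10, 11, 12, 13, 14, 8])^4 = [0, 8, 2, 3, 15, 4, 6, 1, 7, 9, 10, 11, 12, 13, 14, 5]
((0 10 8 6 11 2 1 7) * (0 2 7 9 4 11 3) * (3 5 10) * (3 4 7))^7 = (0 3 11 4)(1 2 7 9)(5 6 8 10) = ((0 4 11 3)(1 9 7 2)(5 10 8 6))^7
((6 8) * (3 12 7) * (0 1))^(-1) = (0 1)(3 7 12)(6 8)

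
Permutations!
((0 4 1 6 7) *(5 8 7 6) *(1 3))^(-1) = ((0 4 3 1 5 8 7))^(-1) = (0 7 8 5 1 3 4)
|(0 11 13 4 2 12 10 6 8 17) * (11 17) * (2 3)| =18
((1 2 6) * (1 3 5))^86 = ((1 2 6 3 5))^86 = (1 2 6 3 5)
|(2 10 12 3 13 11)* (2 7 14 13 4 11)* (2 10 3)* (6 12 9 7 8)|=35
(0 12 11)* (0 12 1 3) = (0 1 3)(11 12) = [1, 3, 2, 0, 4, 5, 6, 7, 8, 9, 10, 12, 11]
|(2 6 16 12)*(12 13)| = |(2 6 16 13 12)| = 5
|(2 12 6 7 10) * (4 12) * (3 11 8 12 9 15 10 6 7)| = 30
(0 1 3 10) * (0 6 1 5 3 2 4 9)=[5, 2, 4, 10, 9, 3, 1, 7, 8, 0, 6]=(0 5 3 10 6 1 2 4 9)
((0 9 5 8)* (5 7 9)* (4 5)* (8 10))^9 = ((0 4 5 10 8)(7 9))^9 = (0 8 10 5 4)(7 9)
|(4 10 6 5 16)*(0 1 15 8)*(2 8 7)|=|(0 1 15 7 2 8)(4 10 6 5 16)|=30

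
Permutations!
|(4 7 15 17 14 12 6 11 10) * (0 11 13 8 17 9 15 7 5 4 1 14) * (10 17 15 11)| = 12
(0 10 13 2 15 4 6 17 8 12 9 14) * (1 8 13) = (0 10 1 8 12 9 14)(2 15 4 6 17 13) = [10, 8, 15, 3, 6, 5, 17, 7, 12, 14, 1, 11, 9, 2, 0, 4, 16, 13]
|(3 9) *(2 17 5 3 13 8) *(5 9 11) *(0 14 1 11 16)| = 35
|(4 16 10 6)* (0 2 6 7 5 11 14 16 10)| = 10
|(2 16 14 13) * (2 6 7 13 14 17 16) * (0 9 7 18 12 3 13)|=|(0 9 7)(3 13 6 18 12)(16 17)|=30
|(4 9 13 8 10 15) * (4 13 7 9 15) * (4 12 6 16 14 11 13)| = 8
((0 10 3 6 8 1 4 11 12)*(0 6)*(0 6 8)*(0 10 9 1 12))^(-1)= (0 11 4 1 9)(3 10 6)(8 12)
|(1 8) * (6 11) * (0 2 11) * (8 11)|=6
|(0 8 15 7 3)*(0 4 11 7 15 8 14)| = 4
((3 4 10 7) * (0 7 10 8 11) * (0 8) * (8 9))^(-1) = (0 4 3 7)(8 9 11)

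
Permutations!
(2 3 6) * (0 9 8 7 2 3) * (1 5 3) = (0 9 8 7 2)(1 5 3 6) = [9, 5, 0, 6, 4, 3, 1, 2, 7, 8]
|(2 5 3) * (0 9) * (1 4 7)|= 6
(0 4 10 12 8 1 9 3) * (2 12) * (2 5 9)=(0 4 10 5 9 3)(1 2 12 8)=[4, 2, 12, 0, 10, 9, 6, 7, 1, 3, 5, 11, 8]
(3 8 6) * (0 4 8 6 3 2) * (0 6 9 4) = (2 6)(3 9 4 8) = [0, 1, 6, 9, 8, 5, 2, 7, 3, 4]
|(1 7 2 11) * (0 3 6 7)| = |(0 3 6 7 2 11 1)| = 7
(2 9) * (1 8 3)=(1 8 3)(2 9)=[0, 8, 9, 1, 4, 5, 6, 7, 3, 2]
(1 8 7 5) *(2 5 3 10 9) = (1 8 7 3 10 9 2 5) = [0, 8, 5, 10, 4, 1, 6, 3, 7, 2, 9]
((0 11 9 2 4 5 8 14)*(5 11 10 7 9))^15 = (0 4)(2 14)(5 7)(8 9)(10 11)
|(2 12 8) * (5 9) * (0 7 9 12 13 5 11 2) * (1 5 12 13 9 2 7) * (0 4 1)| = 12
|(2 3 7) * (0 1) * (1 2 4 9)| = |(0 2 3 7 4 9 1)| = 7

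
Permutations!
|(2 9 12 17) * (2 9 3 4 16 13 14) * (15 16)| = |(2 3 4 15 16 13 14)(9 12 17)| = 21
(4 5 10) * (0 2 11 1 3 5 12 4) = (0 2 11 1 3 5 10)(4 12) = [2, 3, 11, 5, 12, 10, 6, 7, 8, 9, 0, 1, 4]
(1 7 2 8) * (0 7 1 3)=(0 7 2 8 3)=[7, 1, 8, 0, 4, 5, 6, 2, 3]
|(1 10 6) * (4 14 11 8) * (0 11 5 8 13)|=|(0 11 13)(1 10 6)(4 14 5 8)|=12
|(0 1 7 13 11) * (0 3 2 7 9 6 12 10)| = |(0 1 9 6 12 10)(2 7 13 11 3)| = 30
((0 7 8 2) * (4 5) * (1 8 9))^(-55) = (0 2 8 1 9 7)(4 5)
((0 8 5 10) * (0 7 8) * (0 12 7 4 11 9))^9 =((0 12 7 8 5 10 4 11 9))^9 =(12)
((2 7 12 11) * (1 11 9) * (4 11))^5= (1 12 2 4 9 7 11)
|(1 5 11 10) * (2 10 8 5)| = |(1 2 10)(5 11 8)| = 3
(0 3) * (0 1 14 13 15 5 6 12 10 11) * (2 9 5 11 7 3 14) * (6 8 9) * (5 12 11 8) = (0 14 13 15 8 9 12 10 7 3 1 2 6 11) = [14, 2, 6, 1, 4, 5, 11, 3, 9, 12, 7, 0, 10, 15, 13, 8]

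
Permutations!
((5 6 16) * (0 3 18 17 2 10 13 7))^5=((0 3 18 17 2 10 13 7)(5 6 16))^5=(0 10 18 7 2 3 13 17)(5 16 6)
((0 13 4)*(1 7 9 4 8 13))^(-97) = ((0 1 7 9 4)(8 13))^(-97) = (0 9 1 4 7)(8 13)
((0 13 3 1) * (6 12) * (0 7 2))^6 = (13)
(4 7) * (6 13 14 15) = (4 7)(6 13 14 15) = [0, 1, 2, 3, 7, 5, 13, 4, 8, 9, 10, 11, 12, 14, 15, 6]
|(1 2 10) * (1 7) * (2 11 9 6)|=7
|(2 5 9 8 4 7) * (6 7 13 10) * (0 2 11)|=11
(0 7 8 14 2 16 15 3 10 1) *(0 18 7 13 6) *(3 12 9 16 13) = [3, 18, 13, 10, 4, 5, 0, 8, 14, 16, 1, 11, 9, 6, 2, 12, 15, 17, 7] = (0 3 10 1 18 7 8 14 2 13 6)(9 16 15 12)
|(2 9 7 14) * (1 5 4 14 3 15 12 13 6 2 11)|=40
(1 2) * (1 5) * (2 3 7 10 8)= (1 3 7 10 8 2 5)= [0, 3, 5, 7, 4, 1, 6, 10, 2, 9, 8]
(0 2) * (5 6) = (0 2)(5 6) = [2, 1, 0, 3, 4, 6, 5]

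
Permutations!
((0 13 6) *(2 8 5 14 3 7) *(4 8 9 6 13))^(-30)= (14)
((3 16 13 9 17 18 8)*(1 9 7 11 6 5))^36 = ((1 9 17 18 8 3 16 13 7 11 6 5))^36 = (18)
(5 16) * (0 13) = (0 13)(5 16) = [13, 1, 2, 3, 4, 16, 6, 7, 8, 9, 10, 11, 12, 0, 14, 15, 5]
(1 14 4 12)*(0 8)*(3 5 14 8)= [3, 8, 2, 5, 12, 14, 6, 7, 0, 9, 10, 11, 1, 13, 4]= (0 3 5 14 4 12 1 8)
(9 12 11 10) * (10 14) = (9 12 11 14 10) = [0, 1, 2, 3, 4, 5, 6, 7, 8, 12, 9, 14, 11, 13, 10]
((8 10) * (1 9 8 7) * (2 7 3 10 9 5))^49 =(1 5 2 7)(3 10)(8 9)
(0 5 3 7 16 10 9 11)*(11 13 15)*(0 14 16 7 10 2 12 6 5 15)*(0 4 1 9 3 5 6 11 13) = (0 15 13 4 1 9)(2 12 11 14 16)(3 10) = [15, 9, 12, 10, 1, 5, 6, 7, 8, 0, 3, 14, 11, 4, 16, 13, 2]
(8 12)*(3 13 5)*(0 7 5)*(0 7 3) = [3, 1, 2, 13, 4, 0, 6, 5, 12, 9, 10, 11, 8, 7] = (0 3 13 7 5)(8 12)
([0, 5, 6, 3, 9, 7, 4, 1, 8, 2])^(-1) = (1 7 5)(2 9 4 6)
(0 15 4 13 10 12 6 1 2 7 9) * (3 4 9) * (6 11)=(0 15 9)(1 2 7 3 4 13 10 12 11 6)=[15, 2, 7, 4, 13, 5, 1, 3, 8, 0, 12, 6, 11, 10, 14, 9]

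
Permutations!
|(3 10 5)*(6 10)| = |(3 6 10 5)| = 4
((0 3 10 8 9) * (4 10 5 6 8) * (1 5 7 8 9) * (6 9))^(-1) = (0 9 5 1 8 7 3)(4 10)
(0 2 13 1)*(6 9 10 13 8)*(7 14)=(0 2 8 6 9 10 13 1)(7 14)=[2, 0, 8, 3, 4, 5, 9, 14, 6, 10, 13, 11, 12, 1, 7]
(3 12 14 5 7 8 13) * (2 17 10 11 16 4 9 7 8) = (2 17 10 11 16 4 9 7)(3 12 14 5 8 13) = [0, 1, 17, 12, 9, 8, 6, 2, 13, 7, 11, 16, 14, 3, 5, 15, 4, 10]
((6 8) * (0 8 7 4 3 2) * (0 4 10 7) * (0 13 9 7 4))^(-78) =(0 6 9 10 3)(2 8 13 7 4)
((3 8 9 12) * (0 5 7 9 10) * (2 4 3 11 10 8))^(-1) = (0 10 11 12 9 7 5)(2 3 4)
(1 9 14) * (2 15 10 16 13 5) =(1 9 14)(2 15 10 16 13 5) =[0, 9, 15, 3, 4, 2, 6, 7, 8, 14, 16, 11, 12, 5, 1, 10, 13]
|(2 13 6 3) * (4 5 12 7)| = |(2 13 6 3)(4 5 12 7)| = 4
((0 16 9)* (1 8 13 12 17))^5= ((0 16 9)(1 8 13 12 17))^5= (17)(0 9 16)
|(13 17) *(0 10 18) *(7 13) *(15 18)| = 12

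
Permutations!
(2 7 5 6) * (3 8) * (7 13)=(2 13 7 5 6)(3 8)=[0, 1, 13, 8, 4, 6, 2, 5, 3, 9, 10, 11, 12, 7]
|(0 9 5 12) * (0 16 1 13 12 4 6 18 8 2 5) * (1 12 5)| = 8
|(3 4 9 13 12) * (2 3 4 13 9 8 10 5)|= |(2 3 13 12 4 8 10 5)|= 8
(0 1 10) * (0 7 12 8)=[1, 10, 2, 3, 4, 5, 6, 12, 0, 9, 7, 11, 8]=(0 1 10 7 12 8)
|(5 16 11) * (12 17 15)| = 3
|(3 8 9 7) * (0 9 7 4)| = |(0 9 4)(3 8 7)| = 3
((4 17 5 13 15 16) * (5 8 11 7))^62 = ((4 17 8 11 7 5 13 15 16))^62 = (4 16 15 13 5 7 11 8 17)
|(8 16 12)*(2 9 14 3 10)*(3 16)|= |(2 9 14 16 12 8 3 10)|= 8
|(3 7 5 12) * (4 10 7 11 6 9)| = |(3 11 6 9 4 10 7 5 12)| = 9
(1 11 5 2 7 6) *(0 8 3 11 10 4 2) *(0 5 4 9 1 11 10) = (0 8 3 10 9 1)(2 7 6 11 4) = [8, 0, 7, 10, 2, 5, 11, 6, 3, 1, 9, 4]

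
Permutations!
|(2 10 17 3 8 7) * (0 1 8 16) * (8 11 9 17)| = 28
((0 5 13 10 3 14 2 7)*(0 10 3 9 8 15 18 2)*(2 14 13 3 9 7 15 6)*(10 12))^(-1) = ((0 5 3 13 9 8 6 2 15 18 14)(7 12 10))^(-1) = (0 14 18 15 2 6 8 9 13 3 5)(7 10 12)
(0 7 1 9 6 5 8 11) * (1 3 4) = (0 7 3 4 1 9 6 5 8 11) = [7, 9, 2, 4, 1, 8, 5, 3, 11, 6, 10, 0]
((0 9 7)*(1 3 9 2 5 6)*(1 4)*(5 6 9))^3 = (0 4 5)(1 9 2)(3 7 6)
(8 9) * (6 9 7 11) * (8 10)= (6 9 10 8 7 11)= [0, 1, 2, 3, 4, 5, 9, 11, 7, 10, 8, 6]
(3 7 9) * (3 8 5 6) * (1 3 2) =(1 3 7 9 8 5 6 2) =[0, 3, 1, 7, 4, 6, 2, 9, 5, 8]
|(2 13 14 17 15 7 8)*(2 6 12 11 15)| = 12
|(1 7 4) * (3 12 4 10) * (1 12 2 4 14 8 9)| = |(1 7 10 3 2 4 12 14 8 9)| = 10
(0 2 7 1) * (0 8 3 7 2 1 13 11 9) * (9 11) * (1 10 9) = (0 10 9)(1 8 3 7 13) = [10, 8, 2, 7, 4, 5, 6, 13, 3, 0, 9, 11, 12, 1]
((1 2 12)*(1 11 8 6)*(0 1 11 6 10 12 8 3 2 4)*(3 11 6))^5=((0 1 4)(2 8 10 12 3))^5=(12)(0 4 1)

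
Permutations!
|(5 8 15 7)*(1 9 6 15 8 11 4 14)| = |(1 9 6 15 7 5 11 4 14)| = 9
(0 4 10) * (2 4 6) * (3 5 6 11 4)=(0 11 4 10)(2 3 5 6)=[11, 1, 3, 5, 10, 6, 2, 7, 8, 9, 0, 4]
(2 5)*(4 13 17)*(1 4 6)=(1 4 13 17 6)(2 5)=[0, 4, 5, 3, 13, 2, 1, 7, 8, 9, 10, 11, 12, 17, 14, 15, 16, 6]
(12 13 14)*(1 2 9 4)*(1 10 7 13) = [0, 2, 9, 3, 10, 5, 6, 13, 8, 4, 7, 11, 1, 14, 12] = (1 2 9 4 10 7 13 14 12)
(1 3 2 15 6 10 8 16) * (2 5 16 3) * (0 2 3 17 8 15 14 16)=(0 2 14 16 1 3 5)(6 10 15)(8 17)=[2, 3, 14, 5, 4, 0, 10, 7, 17, 9, 15, 11, 12, 13, 16, 6, 1, 8]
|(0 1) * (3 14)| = 2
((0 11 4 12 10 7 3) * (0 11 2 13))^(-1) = ((0 2 13)(3 11 4 12 10 7))^(-1) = (0 13 2)(3 7 10 12 4 11)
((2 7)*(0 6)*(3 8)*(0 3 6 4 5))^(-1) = ((0 4 5)(2 7)(3 8 6))^(-1) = (0 5 4)(2 7)(3 6 8)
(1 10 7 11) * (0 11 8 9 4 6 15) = (0 11 1 10 7 8 9 4 6 15) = [11, 10, 2, 3, 6, 5, 15, 8, 9, 4, 7, 1, 12, 13, 14, 0]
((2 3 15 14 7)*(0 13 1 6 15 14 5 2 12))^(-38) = (0 2 13 3 1 14 6 7 15 12 5)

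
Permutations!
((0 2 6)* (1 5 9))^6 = ((0 2 6)(1 5 9))^6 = (9)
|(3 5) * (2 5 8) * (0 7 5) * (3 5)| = |(0 7 3 8 2)| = 5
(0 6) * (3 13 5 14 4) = (0 6)(3 13 5 14 4) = [6, 1, 2, 13, 3, 14, 0, 7, 8, 9, 10, 11, 12, 5, 4]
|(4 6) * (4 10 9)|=|(4 6 10 9)|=4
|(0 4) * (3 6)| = 2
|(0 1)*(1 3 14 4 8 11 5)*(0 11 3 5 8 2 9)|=|(0 5 1 11 8 3 14 4 2 9)|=10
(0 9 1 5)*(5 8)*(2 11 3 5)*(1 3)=(0 9 3 5)(1 8 2 11)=[9, 8, 11, 5, 4, 0, 6, 7, 2, 3, 10, 1]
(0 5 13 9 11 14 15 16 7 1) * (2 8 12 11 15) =(0 5 13 9 15 16 7 1)(2 8 12 11 14) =[5, 0, 8, 3, 4, 13, 6, 1, 12, 15, 10, 14, 11, 9, 2, 16, 7]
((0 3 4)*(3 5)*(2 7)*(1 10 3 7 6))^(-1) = (0 4 3 10 1 6 2 7 5)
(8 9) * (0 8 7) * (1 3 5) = (0 8 9 7)(1 3 5) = [8, 3, 2, 5, 4, 1, 6, 0, 9, 7]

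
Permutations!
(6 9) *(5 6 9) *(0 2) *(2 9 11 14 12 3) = (0 9 11 14 12 3 2)(5 6) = [9, 1, 0, 2, 4, 6, 5, 7, 8, 11, 10, 14, 3, 13, 12]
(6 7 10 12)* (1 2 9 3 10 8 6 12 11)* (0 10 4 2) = (12)(0 10 11 1)(2 9 3 4)(6 7 8) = [10, 0, 9, 4, 2, 5, 7, 8, 6, 3, 11, 1, 12]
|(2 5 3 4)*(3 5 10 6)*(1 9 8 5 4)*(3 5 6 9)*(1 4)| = |(1 3 4 2 10 9 8 6 5)| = 9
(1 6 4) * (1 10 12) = (1 6 4 10 12) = [0, 6, 2, 3, 10, 5, 4, 7, 8, 9, 12, 11, 1]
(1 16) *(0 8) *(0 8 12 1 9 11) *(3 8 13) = (0 12 1 16 9 11)(3 8 13) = [12, 16, 2, 8, 4, 5, 6, 7, 13, 11, 10, 0, 1, 3, 14, 15, 9]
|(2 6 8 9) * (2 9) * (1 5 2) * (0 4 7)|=15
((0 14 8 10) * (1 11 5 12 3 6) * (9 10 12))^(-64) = (0 8 3 1 5 10 14 12 6 11 9)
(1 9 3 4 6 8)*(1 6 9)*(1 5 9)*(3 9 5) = [0, 3, 2, 4, 1, 5, 8, 7, 6, 9] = (9)(1 3 4)(6 8)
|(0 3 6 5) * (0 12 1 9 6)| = |(0 3)(1 9 6 5 12)| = 10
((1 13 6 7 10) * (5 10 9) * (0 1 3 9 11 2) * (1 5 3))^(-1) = (0 2 11 7 6 13 1 10 5)(3 9)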